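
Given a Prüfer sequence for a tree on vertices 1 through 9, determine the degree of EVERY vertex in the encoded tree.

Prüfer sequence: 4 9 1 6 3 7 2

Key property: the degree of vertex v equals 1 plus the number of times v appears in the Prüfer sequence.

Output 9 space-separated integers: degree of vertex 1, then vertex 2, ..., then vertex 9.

Answer: 2 2 2 2 1 2 2 1 2

Derivation:
p_1 = 4: count[4] becomes 1
p_2 = 9: count[9] becomes 1
p_3 = 1: count[1] becomes 1
p_4 = 6: count[6] becomes 1
p_5 = 3: count[3] becomes 1
p_6 = 7: count[7] becomes 1
p_7 = 2: count[2] becomes 1
Degrees (1 + count): deg[1]=1+1=2, deg[2]=1+1=2, deg[3]=1+1=2, deg[4]=1+1=2, deg[5]=1+0=1, deg[6]=1+1=2, deg[7]=1+1=2, deg[8]=1+0=1, deg[9]=1+1=2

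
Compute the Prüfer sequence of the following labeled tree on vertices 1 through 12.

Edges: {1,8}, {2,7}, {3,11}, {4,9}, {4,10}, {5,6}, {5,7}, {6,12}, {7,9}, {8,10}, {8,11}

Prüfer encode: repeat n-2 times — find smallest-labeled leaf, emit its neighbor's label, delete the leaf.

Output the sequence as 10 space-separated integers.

Answer: 8 7 11 8 10 4 9 7 5 6

Derivation:
Step 1: leaves = {1,2,3,12}. Remove smallest leaf 1, emit neighbor 8.
Step 2: leaves = {2,3,12}. Remove smallest leaf 2, emit neighbor 7.
Step 3: leaves = {3,12}. Remove smallest leaf 3, emit neighbor 11.
Step 4: leaves = {11,12}. Remove smallest leaf 11, emit neighbor 8.
Step 5: leaves = {8,12}. Remove smallest leaf 8, emit neighbor 10.
Step 6: leaves = {10,12}. Remove smallest leaf 10, emit neighbor 4.
Step 7: leaves = {4,12}. Remove smallest leaf 4, emit neighbor 9.
Step 8: leaves = {9,12}. Remove smallest leaf 9, emit neighbor 7.
Step 9: leaves = {7,12}. Remove smallest leaf 7, emit neighbor 5.
Step 10: leaves = {5,12}. Remove smallest leaf 5, emit neighbor 6.
Done: 2 vertices remain (6, 12). Sequence = [8 7 11 8 10 4 9 7 5 6]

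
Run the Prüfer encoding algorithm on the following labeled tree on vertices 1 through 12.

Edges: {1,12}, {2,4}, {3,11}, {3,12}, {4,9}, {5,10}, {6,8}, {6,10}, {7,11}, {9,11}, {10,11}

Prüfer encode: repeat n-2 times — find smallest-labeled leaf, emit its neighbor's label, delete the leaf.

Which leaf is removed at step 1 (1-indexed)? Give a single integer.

Step 1: current leaves = {1,2,5,7,8}. Remove leaf 1 (neighbor: 12).

Answer: 1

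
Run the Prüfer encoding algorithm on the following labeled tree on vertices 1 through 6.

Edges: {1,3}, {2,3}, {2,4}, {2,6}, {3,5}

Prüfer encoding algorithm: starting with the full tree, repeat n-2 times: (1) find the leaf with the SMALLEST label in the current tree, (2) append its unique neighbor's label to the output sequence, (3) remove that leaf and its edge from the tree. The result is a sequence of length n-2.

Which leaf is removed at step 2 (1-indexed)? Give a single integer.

Answer: 4

Derivation:
Step 1: current leaves = {1,4,5,6}. Remove leaf 1 (neighbor: 3).
Step 2: current leaves = {4,5,6}. Remove leaf 4 (neighbor: 2).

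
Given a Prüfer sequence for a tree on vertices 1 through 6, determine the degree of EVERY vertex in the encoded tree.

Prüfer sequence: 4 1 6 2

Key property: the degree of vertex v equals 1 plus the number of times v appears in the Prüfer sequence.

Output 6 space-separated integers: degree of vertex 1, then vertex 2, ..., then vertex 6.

p_1 = 4: count[4] becomes 1
p_2 = 1: count[1] becomes 1
p_3 = 6: count[6] becomes 1
p_4 = 2: count[2] becomes 1
Degrees (1 + count): deg[1]=1+1=2, deg[2]=1+1=2, deg[3]=1+0=1, deg[4]=1+1=2, deg[5]=1+0=1, deg[6]=1+1=2

Answer: 2 2 1 2 1 2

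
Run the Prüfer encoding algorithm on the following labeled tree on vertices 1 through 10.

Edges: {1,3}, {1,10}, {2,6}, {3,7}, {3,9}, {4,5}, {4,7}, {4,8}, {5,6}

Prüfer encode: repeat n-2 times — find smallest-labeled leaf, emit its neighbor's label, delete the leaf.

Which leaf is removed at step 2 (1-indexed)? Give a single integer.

Answer: 6

Derivation:
Step 1: current leaves = {2,8,9,10}. Remove leaf 2 (neighbor: 6).
Step 2: current leaves = {6,8,9,10}. Remove leaf 6 (neighbor: 5).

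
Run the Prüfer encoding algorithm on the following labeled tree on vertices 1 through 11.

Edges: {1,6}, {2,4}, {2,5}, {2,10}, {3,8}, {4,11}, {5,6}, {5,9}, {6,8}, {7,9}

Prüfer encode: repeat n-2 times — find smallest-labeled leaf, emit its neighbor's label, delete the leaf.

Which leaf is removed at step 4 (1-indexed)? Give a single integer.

Answer: 8

Derivation:
Step 1: current leaves = {1,3,7,10,11}. Remove leaf 1 (neighbor: 6).
Step 2: current leaves = {3,7,10,11}. Remove leaf 3 (neighbor: 8).
Step 3: current leaves = {7,8,10,11}. Remove leaf 7 (neighbor: 9).
Step 4: current leaves = {8,9,10,11}. Remove leaf 8 (neighbor: 6).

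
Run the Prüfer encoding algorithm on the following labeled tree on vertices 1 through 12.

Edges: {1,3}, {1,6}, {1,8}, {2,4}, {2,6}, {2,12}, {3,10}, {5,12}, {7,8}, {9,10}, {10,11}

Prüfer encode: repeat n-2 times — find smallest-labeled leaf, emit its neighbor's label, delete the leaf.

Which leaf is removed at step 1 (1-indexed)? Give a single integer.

Answer: 4

Derivation:
Step 1: current leaves = {4,5,7,9,11}. Remove leaf 4 (neighbor: 2).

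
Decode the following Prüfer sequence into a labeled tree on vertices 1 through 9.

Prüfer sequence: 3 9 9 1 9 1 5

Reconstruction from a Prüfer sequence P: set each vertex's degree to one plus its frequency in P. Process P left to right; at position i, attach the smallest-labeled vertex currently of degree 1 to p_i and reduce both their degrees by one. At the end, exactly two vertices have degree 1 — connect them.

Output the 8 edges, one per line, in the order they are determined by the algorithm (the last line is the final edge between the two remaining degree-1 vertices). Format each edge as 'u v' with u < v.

Answer: 2 3
3 9
4 9
1 6
7 9
1 8
1 5
5 9

Derivation:
Initial degrees: {1:3, 2:1, 3:2, 4:1, 5:2, 6:1, 7:1, 8:1, 9:4}
Step 1: smallest deg-1 vertex = 2, p_1 = 3. Add edge {2,3}. Now deg[2]=0, deg[3]=1.
Step 2: smallest deg-1 vertex = 3, p_2 = 9. Add edge {3,9}. Now deg[3]=0, deg[9]=3.
Step 3: smallest deg-1 vertex = 4, p_3 = 9. Add edge {4,9}. Now deg[4]=0, deg[9]=2.
Step 4: smallest deg-1 vertex = 6, p_4 = 1. Add edge {1,6}. Now deg[6]=0, deg[1]=2.
Step 5: smallest deg-1 vertex = 7, p_5 = 9. Add edge {7,9}. Now deg[7]=0, deg[9]=1.
Step 6: smallest deg-1 vertex = 8, p_6 = 1. Add edge {1,8}. Now deg[8]=0, deg[1]=1.
Step 7: smallest deg-1 vertex = 1, p_7 = 5. Add edge {1,5}. Now deg[1]=0, deg[5]=1.
Final: two remaining deg-1 vertices are 5, 9. Add edge {5,9}.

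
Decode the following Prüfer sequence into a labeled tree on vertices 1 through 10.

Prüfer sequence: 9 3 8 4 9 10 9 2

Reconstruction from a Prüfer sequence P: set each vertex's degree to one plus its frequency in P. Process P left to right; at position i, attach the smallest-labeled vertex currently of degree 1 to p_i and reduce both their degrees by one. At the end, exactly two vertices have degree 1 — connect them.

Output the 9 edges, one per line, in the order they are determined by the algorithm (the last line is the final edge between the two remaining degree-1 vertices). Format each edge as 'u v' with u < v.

Answer: 1 9
3 5
3 8
4 6
4 9
7 10
8 9
2 9
2 10

Derivation:
Initial degrees: {1:1, 2:2, 3:2, 4:2, 5:1, 6:1, 7:1, 8:2, 9:4, 10:2}
Step 1: smallest deg-1 vertex = 1, p_1 = 9. Add edge {1,9}. Now deg[1]=0, deg[9]=3.
Step 2: smallest deg-1 vertex = 5, p_2 = 3. Add edge {3,5}. Now deg[5]=0, deg[3]=1.
Step 3: smallest deg-1 vertex = 3, p_3 = 8. Add edge {3,8}. Now deg[3]=0, deg[8]=1.
Step 4: smallest deg-1 vertex = 6, p_4 = 4. Add edge {4,6}. Now deg[6]=0, deg[4]=1.
Step 5: smallest deg-1 vertex = 4, p_5 = 9. Add edge {4,9}. Now deg[4]=0, deg[9]=2.
Step 6: smallest deg-1 vertex = 7, p_6 = 10. Add edge {7,10}. Now deg[7]=0, deg[10]=1.
Step 7: smallest deg-1 vertex = 8, p_7 = 9. Add edge {8,9}. Now deg[8]=0, deg[9]=1.
Step 8: smallest deg-1 vertex = 9, p_8 = 2. Add edge {2,9}. Now deg[9]=0, deg[2]=1.
Final: two remaining deg-1 vertices are 2, 10. Add edge {2,10}.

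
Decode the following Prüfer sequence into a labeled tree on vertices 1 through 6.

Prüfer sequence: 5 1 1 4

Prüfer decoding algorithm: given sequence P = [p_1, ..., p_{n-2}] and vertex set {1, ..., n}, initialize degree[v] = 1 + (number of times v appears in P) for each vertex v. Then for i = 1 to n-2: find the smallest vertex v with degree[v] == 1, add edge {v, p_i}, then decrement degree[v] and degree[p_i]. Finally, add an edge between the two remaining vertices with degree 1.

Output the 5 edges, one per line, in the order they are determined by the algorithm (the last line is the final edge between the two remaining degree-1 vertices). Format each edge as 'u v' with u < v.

Answer: 2 5
1 3
1 5
1 4
4 6

Derivation:
Initial degrees: {1:3, 2:1, 3:1, 4:2, 5:2, 6:1}
Step 1: smallest deg-1 vertex = 2, p_1 = 5. Add edge {2,5}. Now deg[2]=0, deg[5]=1.
Step 2: smallest deg-1 vertex = 3, p_2 = 1. Add edge {1,3}. Now deg[3]=0, deg[1]=2.
Step 3: smallest deg-1 vertex = 5, p_3 = 1. Add edge {1,5}. Now deg[5]=0, deg[1]=1.
Step 4: smallest deg-1 vertex = 1, p_4 = 4. Add edge {1,4}. Now deg[1]=0, deg[4]=1.
Final: two remaining deg-1 vertices are 4, 6. Add edge {4,6}.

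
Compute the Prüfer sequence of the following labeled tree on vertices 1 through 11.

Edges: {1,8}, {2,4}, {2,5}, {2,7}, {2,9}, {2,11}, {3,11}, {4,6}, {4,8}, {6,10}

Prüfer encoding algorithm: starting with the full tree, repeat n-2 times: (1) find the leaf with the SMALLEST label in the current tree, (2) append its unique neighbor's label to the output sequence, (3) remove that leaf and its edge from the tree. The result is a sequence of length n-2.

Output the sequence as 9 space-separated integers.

Step 1: leaves = {1,3,5,7,9,10}. Remove smallest leaf 1, emit neighbor 8.
Step 2: leaves = {3,5,7,8,9,10}. Remove smallest leaf 3, emit neighbor 11.
Step 3: leaves = {5,7,8,9,10,11}. Remove smallest leaf 5, emit neighbor 2.
Step 4: leaves = {7,8,9,10,11}. Remove smallest leaf 7, emit neighbor 2.
Step 5: leaves = {8,9,10,11}. Remove smallest leaf 8, emit neighbor 4.
Step 6: leaves = {9,10,11}. Remove smallest leaf 9, emit neighbor 2.
Step 7: leaves = {10,11}. Remove smallest leaf 10, emit neighbor 6.
Step 8: leaves = {6,11}. Remove smallest leaf 6, emit neighbor 4.
Step 9: leaves = {4,11}. Remove smallest leaf 4, emit neighbor 2.
Done: 2 vertices remain (2, 11). Sequence = [8 11 2 2 4 2 6 4 2]

Answer: 8 11 2 2 4 2 6 4 2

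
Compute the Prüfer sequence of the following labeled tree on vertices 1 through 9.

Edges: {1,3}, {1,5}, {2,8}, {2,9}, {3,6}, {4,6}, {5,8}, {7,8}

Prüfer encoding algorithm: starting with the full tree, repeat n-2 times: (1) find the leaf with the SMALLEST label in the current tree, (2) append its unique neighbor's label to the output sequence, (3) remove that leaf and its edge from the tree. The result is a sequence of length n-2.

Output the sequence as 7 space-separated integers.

Answer: 6 3 1 5 8 8 2

Derivation:
Step 1: leaves = {4,7,9}. Remove smallest leaf 4, emit neighbor 6.
Step 2: leaves = {6,7,9}. Remove smallest leaf 6, emit neighbor 3.
Step 3: leaves = {3,7,9}. Remove smallest leaf 3, emit neighbor 1.
Step 4: leaves = {1,7,9}. Remove smallest leaf 1, emit neighbor 5.
Step 5: leaves = {5,7,9}. Remove smallest leaf 5, emit neighbor 8.
Step 6: leaves = {7,9}. Remove smallest leaf 7, emit neighbor 8.
Step 7: leaves = {8,9}. Remove smallest leaf 8, emit neighbor 2.
Done: 2 vertices remain (2, 9). Sequence = [6 3 1 5 8 8 2]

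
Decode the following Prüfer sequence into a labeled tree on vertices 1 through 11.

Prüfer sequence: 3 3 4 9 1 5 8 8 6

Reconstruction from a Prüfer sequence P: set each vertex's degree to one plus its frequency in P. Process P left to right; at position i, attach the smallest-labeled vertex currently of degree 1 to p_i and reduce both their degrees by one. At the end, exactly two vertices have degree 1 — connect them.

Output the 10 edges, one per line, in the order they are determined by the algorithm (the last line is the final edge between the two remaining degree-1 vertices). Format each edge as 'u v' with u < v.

Answer: 2 3
3 7
3 4
4 9
1 9
1 5
5 8
8 10
6 8
6 11

Derivation:
Initial degrees: {1:2, 2:1, 3:3, 4:2, 5:2, 6:2, 7:1, 8:3, 9:2, 10:1, 11:1}
Step 1: smallest deg-1 vertex = 2, p_1 = 3. Add edge {2,3}. Now deg[2]=0, deg[3]=2.
Step 2: smallest deg-1 vertex = 7, p_2 = 3. Add edge {3,7}. Now deg[7]=0, deg[3]=1.
Step 3: smallest deg-1 vertex = 3, p_3 = 4. Add edge {3,4}. Now deg[3]=0, deg[4]=1.
Step 4: smallest deg-1 vertex = 4, p_4 = 9. Add edge {4,9}. Now deg[4]=0, deg[9]=1.
Step 5: smallest deg-1 vertex = 9, p_5 = 1. Add edge {1,9}. Now deg[9]=0, deg[1]=1.
Step 6: smallest deg-1 vertex = 1, p_6 = 5. Add edge {1,5}. Now deg[1]=0, deg[5]=1.
Step 7: smallest deg-1 vertex = 5, p_7 = 8. Add edge {5,8}. Now deg[5]=0, deg[8]=2.
Step 8: smallest deg-1 vertex = 10, p_8 = 8. Add edge {8,10}. Now deg[10]=0, deg[8]=1.
Step 9: smallest deg-1 vertex = 8, p_9 = 6. Add edge {6,8}. Now deg[8]=0, deg[6]=1.
Final: two remaining deg-1 vertices are 6, 11. Add edge {6,11}.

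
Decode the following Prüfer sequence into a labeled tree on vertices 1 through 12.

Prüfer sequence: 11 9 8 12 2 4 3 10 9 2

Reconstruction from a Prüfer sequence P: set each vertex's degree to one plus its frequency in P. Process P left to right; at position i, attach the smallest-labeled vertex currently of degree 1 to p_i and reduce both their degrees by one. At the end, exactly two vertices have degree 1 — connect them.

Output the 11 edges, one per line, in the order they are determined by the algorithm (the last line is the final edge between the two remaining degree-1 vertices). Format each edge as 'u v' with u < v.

Answer: 1 11
5 9
6 8
7 12
2 8
4 11
3 4
3 10
9 10
2 9
2 12

Derivation:
Initial degrees: {1:1, 2:3, 3:2, 4:2, 5:1, 6:1, 7:1, 8:2, 9:3, 10:2, 11:2, 12:2}
Step 1: smallest deg-1 vertex = 1, p_1 = 11. Add edge {1,11}. Now deg[1]=0, deg[11]=1.
Step 2: smallest deg-1 vertex = 5, p_2 = 9. Add edge {5,9}. Now deg[5]=0, deg[9]=2.
Step 3: smallest deg-1 vertex = 6, p_3 = 8. Add edge {6,8}. Now deg[6]=0, deg[8]=1.
Step 4: smallest deg-1 vertex = 7, p_4 = 12. Add edge {7,12}. Now deg[7]=0, deg[12]=1.
Step 5: smallest deg-1 vertex = 8, p_5 = 2. Add edge {2,8}. Now deg[8]=0, deg[2]=2.
Step 6: smallest deg-1 vertex = 11, p_6 = 4. Add edge {4,11}. Now deg[11]=0, deg[4]=1.
Step 7: smallest deg-1 vertex = 4, p_7 = 3. Add edge {3,4}. Now deg[4]=0, deg[3]=1.
Step 8: smallest deg-1 vertex = 3, p_8 = 10. Add edge {3,10}. Now deg[3]=0, deg[10]=1.
Step 9: smallest deg-1 vertex = 10, p_9 = 9. Add edge {9,10}. Now deg[10]=0, deg[9]=1.
Step 10: smallest deg-1 vertex = 9, p_10 = 2. Add edge {2,9}. Now deg[9]=0, deg[2]=1.
Final: two remaining deg-1 vertices are 2, 12. Add edge {2,12}.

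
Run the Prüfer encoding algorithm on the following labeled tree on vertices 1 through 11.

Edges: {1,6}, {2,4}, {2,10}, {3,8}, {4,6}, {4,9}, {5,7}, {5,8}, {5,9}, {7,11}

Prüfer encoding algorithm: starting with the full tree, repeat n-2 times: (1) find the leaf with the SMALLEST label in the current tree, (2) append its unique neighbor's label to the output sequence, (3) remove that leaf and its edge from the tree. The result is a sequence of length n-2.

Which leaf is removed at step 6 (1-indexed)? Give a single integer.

Step 1: current leaves = {1,3,10,11}. Remove leaf 1 (neighbor: 6).
Step 2: current leaves = {3,6,10,11}. Remove leaf 3 (neighbor: 8).
Step 3: current leaves = {6,8,10,11}. Remove leaf 6 (neighbor: 4).
Step 4: current leaves = {8,10,11}. Remove leaf 8 (neighbor: 5).
Step 5: current leaves = {10,11}. Remove leaf 10 (neighbor: 2).
Step 6: current leaves = {2,11}. Remove leaf 2 (neighbor: 4).

Answer: 2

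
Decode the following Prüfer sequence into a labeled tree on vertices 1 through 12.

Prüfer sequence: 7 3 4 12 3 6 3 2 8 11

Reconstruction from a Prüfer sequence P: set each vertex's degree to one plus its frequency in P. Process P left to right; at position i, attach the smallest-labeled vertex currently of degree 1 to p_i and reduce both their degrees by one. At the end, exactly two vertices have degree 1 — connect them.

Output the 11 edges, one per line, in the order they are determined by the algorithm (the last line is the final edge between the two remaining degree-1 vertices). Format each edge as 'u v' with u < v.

Answer: 1 7
3 5
4 7
4 12
3 9
6 10
3 6
2 3
2 8
8 11
11 12

Derivation:
Initial degrees: {1:1, 2:2, 3:4, 4:2, 5:1, 6:2, 7:2, 8:2, 9:1, 10:1, 11:2, 12:2}
Step 1: smallest deg-1 vertex = 1, p_1 = 7. Add edge {1,7}. Now deg[1]=0, deg[7]=1.
Step 2: smallest deg-1 vertex = 5, p_2 = 3. Add edge {3,5}. Now deg[5]=0, deg[3]=3.
Step 3: smallest deg-1 vertex = 7, p_3 = 4. Add edge {4,7}. Now deg[7]=0, deg[4]=1.
Step 4: smallest deg-1 vertex = 4, p_4 = 12. Add edge {4,12}. Now deg[4]=0, deg[12]=1.
Step 5: smallest deg-1 vertex = 9, p_5 = 3. Add edge {3,9}. Now deg[9]=0, deg[3]=2.
Step 6: smallest deg-1 vertex = 10, p_6 = 6. Add edge {6,10}. Now deg[10]=0, deg[6]=1.
Step 7: smallest deg-1 vertex = 6, p_7 = 3. Add edge {3,6}. Now deg[6]=0, deg[3]=1.
Step 8: smallest deg-1 vertex = 3, p_8 = 2. Add edge {2,3}. Now deg[3]=0, deg[2]=1.
Step 9: smallest deg-1 vertex = 2, p_9 = 8. Add edge {2,8}. Now deg[2]=0, deg[8]=1.
Step 10: smallest deg-1 vertex = 8, p_10 = 11. Add edge {8,11}. Now deg[8]=0, deg[11]=1.
Final: two remaining deg-1 vertices are 11, 12. Add edge {11,12}.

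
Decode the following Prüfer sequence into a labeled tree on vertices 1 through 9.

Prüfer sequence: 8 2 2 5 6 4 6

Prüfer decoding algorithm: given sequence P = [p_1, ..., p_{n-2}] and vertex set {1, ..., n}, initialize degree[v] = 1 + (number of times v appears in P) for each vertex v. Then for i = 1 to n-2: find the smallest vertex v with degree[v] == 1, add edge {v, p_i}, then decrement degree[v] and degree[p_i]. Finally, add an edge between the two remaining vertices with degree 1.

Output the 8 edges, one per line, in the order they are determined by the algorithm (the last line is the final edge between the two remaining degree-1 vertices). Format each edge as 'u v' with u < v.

Initial degrees: {1:1, 2:3, 3:1, 4:2, 5:2, 6:3, 7:1, 8:2, 9:1}
Step 1: smallest deg-1 vertex = 1, p_1 = 8. Add edge {1,8}. Now deg[1]=0, deg[8]=1.
Step 2: smallest deg-1 vertex = 3, p_2 = 2. Add edge {2,3}. Now deg[3]=0, deg[2]=2.
Step 3: smallest deg-1 vertex = 7, p_3 = 2. Add edge {2,7}. Now deg[7]=0, deg[2]=1.
Step 4: smallest deg-1 vertex = 2, p_4 = 5. Add edge {2,5}. Now deg[2]=0, deg[5]=1.
Step 5: smallest deg-1 vertex = 5, p_5 = 6. Add edge {5,6}. Now deg[5]=0, deg[6]=2.
Step 6: smallest deg-1 vertex = 8, p_6 = 4. Add edge {4,8}. Now deg[8]=0, deg[4]=1.
Step 7: smallest deg-1 vertex = 4, p_7 = 6. Add edge {4,6}. Now deg[4]=0, deg[6]=1.
Final: two remaining deg-1 vertices are 6, 9. Add edge {6,9}.

Answer: 1 8
2 3
2 7
2 5
5 6
4 8
4 6
6 9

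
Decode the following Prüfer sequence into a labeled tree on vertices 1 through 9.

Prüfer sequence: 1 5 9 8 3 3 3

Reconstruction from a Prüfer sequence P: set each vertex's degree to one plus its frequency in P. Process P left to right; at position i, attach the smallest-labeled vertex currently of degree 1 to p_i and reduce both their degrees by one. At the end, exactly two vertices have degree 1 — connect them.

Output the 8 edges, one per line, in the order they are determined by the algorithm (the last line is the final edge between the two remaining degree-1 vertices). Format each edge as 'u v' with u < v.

Answer: 1 2
1 5
4 9
5 8
3 6
3 7
3 8
3 9

Derivation:
Initial degrees: {1:2, 2:1, 3:4, 4:1, 5:2, 6:1, 7:1, 8:2, 9:2}
Step 1: smallest deg-1 vertex = 2, p_1 = 1. Add edge {1,2}. Now deg[2]=0, deg[1]=1.
Step 2: smallest deg-1 vertex = 1, p_2 = 5. Add edge {1,5}. Now deg[1]=0, deg[5]=1.
Step 3: smallest deg-1 vertex = 4, p_3 = 9. Add edge {4,9}. Now deg[4]=0, deg[9]=1.
Step 4: smallest deg-1 vertex = 5, p_4 = 8. Add edge {5,8}. Now deg[5]=0, deg[8]=1.
Step 5: smallest deg-1 vertex = 6, p_5 = 3. Add edge {3,6}. Now deg[6]=0, deg[3]=3.
Step 6: smallest deg-1 vertex = 7, p_6 = 3. Add edge {3,7}. Now deg[7]=0, deg[3]=2.
Step 7: smallest deg-1 vertex = 8, p_7 = 3. Add edge {3,8}. Now deg[8]=0, deg[3]=1.
Final: two remaining deg-1 vertices are 3, 9. Add edge {3,9}.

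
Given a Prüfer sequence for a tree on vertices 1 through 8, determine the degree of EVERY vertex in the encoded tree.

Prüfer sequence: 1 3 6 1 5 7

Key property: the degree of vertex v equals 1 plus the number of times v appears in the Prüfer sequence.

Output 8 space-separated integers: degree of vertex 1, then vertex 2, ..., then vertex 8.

Answer: 3 1 2 1 2 2 2 1

Derivation:
p_1 = 1: count[1] becomes 1
p_2 = 3: count[3] becomes 1
p_3 = 6: count[6] becomes 1
p_4 = 1: count[1] becomes 2
p_5 = 5: count[5] becomes 1
p_6 = 7: count[7] becomes 1
Degrees (1 + count): deg[1]=1+2=3, deg[2]=1+0=1, deg[3]=1+1=2, deg[4]=1+0=1, deg[5]=1+1=2, deg[6]=1+1=2, deg[7]=1+1=2, deg[8]=1+0=1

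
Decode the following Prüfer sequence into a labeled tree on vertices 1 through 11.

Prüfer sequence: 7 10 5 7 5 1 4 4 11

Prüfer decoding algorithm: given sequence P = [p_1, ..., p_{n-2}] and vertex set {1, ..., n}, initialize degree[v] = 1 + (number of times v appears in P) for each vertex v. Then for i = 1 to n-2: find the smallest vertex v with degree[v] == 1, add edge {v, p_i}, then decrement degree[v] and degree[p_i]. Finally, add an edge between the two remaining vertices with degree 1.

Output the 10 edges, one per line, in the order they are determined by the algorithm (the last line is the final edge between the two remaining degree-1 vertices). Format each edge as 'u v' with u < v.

Answer: 2 7
3 10
5 6
7 8
5 7
1 5
1 4
4 9
4 11
10 11

Derivation:
Initial degrees: {1:2, 2:1, 3:1, 4:3, 5:3, 6:1, 7:3, 8:1, 9:1, 10:2, 11:2}
Step 1: smallest deg-1 vertex = 2, p_1 = 7. Add edge {2,7}. Now deg[2]=0, deg[7]=2.
Step 2: smallest deg-1 vertex = 3, p_2 = 10. Add edge {3,10}. Now deg[3]=0, deg[10]=1.
Step 3: smallest deg-1 vertex = 6, p_3 = 5. Add edge {5,6}. Now deg[6]=0, deg[5]=2.
Step 4: smallest deg-1 vertex = 8, p_4 = 7. Add edge {7,8}. Now deg[8]=0, deg[7]=1.
Step 5: smallest deg-1 vertex = 7, p_5 = 5. Add edge {5,7}. Now deg[7]=0, deg[5]=1.
Step 6: smallest deg-1 vertex = 5, p_6 = 1. Add edge {1,5}. Now deg[5]=0, deg[1]=1.
Step 7: smallest deg-1 vertex = 1, p_7 = 4. Add edge {1,4}. Now deg[1]=0, deg[4]=2.
Step 8: smallest deg-1 vertex = 9, p_8 = 4. Add edge {4,9}. Now deg[9]=0, deg[4]=1.
Step 9: smallest deg-1 vertex = 4, p_9 = 11. Add edge {4,11}. Now deg[4]=0, deg[11]=1.
Final: two remaining deg-1 vertices are 10, 11. Add edge {10,11}.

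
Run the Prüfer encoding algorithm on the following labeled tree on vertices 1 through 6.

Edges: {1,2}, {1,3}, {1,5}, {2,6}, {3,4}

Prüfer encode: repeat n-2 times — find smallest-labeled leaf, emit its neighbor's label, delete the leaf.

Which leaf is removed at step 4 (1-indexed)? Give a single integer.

Step 1: current leaves = {4,5,6}. Remove leaf 4 (neighbor: 3).
Step 2: current leaves = {3,5,6}. Remove leaf 3 (neighbor: 1).
Step 3: current leaves = {5,6}. Remove leaf 5 (neighbor: 1).
Step 4: current leaves = {1,6}. Remove leaf 1 (neighbor: 2).

Answer: 1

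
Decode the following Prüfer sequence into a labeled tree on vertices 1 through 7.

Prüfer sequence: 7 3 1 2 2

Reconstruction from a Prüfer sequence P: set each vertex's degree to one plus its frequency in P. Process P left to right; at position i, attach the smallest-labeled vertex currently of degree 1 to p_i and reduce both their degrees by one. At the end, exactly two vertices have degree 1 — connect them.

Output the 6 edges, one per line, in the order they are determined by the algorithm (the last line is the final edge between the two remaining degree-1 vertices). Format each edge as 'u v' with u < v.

Initial degrees: {1:2, 2:3, 3:2, 4:1, 5:1, 6:1, 7:2}
Step 1: smallest deg-1 vertex = 4, p_1 = 7. Add edge {4,7}. Now deg[4]=0, deg[7]=1.
Step 2: smallest deg-1 vertex = 5, p_2 = 3. Add edge {3,5}. Now deg[5]=0, deg[3]=1.
Step 3: smallest deg-1 vertex = 3, p_3 = 1. Add edge {1,3}. Now deg[3]=0, deg[1]=1.
Step 4: smallest deg-1 vertex = 1, p_4 = 2. Add edge {1,2}. Now deg[1]=0, deg[2]=2.
Step 5: smallest deg-1 vertex = 6, p_5 = 2. Add edge {2,6}. Now deg[6]=0, deg[2]=1.
Final: two remaining deg-1 vertices are 2, 7. Add edge {2,7}.

Answer: 4 7
3 5
1 3
1 2
2 6
2 7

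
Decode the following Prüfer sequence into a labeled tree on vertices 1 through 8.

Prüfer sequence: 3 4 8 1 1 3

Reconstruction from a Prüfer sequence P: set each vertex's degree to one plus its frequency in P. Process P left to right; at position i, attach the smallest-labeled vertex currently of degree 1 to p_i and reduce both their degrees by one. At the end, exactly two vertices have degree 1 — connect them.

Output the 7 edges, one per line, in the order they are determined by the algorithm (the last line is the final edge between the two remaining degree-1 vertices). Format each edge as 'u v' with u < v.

Answer: 2 3
4 5
4 8
1 6
1 7
1 3
3 8

Derivation:
Initial degrees: {1:3, 2:1, 3:3, 4:2, 5:1, 6:1, 7:1, 8:2}
Step 1: smallest deg-1 vertex = 2, p_1 = 3. Add edge {2,3}. Now deg[2]=0, deg[3]=2.
Step 2: smallest deg-1 vertex = 5, p_2 = 4. Add edge {4,5}. Now deg[5]=0, deg[4]=1.
Step 3: smallest deg-1 vertex = 4, p_3 = 8. Add edge {4,8}. Now deg[4]=0, deg[8]=1.
Step 4: smallest deg-1 vertex = 6, p_4 = 1. Add edge {1,6}. Now deg[6]=0, deg[1]=2.
Step 5: smallest deg-1 vertex = 7, p_5 = 1. Add edge {1,7}. Now deg[7]=0, deg[1]=1.
Step 6: smallest deg-1 vertex = 1, p_6 = 3. Add edge {1,3}. Now deg[1]=0, deg[3]=1.
Final: two remaining deg-1 vertices are 3, 8. Add edge {3,8}.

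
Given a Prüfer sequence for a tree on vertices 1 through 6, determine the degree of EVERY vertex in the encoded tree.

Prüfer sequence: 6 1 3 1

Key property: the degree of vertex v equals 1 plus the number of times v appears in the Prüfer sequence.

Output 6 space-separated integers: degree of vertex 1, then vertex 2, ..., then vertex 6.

Answer: 3 1 2 1 1 2

Derivation:
p_1 = 6: count[6] becomes 1
p_2 = 1: count[1] becomes 1
p_3 = 3: count[3] becomes 1
p_4 = 1: count[1] becomes 2
Degrees (1 + count): deg[1]=1+2=3, deg[2]=1+0=1, deg[3]=1+1=2, deg[4]=1+0=1, deg[5]=1+0=1, deg[6]=1+1=2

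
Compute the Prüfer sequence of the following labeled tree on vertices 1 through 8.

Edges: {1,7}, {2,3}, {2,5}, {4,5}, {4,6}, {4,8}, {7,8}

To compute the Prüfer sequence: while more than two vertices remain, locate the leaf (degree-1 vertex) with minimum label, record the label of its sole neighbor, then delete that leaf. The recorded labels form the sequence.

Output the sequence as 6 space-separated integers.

Step 1: leaves = {1,3,6}. Remove smallest leaf 1, emit neighbor 7.
Step 2: leaves = {3,6,7}. Remove smallest leaf 3, emit neighbor 2.
Step 3: leaves = {2,6,7}. Remove smallest leaf 2, emit neighbor 5.
Step 4: leaves = {5,6,7}. Remove smallest leaf 5, emit neighbor 4.
Step 5: leaves = {6,7}. Remove smallest leaf 6, emit neighbor 4.
Step 6: leaves = {4,7}. Remove smallest leaf 4, emit neighbor 8.
Done: 2 vertices remain (7, 8). Sequence = [7 2 5 4 4 8]

Answer: 7 2 5 4 4 8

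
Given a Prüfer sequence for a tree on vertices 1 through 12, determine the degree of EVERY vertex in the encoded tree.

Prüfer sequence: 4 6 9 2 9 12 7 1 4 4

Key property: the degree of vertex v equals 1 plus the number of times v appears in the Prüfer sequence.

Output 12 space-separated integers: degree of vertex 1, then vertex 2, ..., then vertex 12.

Answer: 2 2 1 4 1 2 2 1 3 1 1 2

Derivation:
p_1 = 4: count[4] becomes 1
p_2 = 6: count[6] becomes 1
p_3 = 9: count[9] becomes 1
p_4 = 2: count[2] becomes 1
p_5 = 9: count[9] becomes 2
p_6 = 12: count[12] becomes 1
p_7 = 7: count[7] becomes 1
p_8 = 1: count[1] becomes 1
p_9 = 4: count[4] becomes 2
p_10 = 4: count[4] becomes 3
Degrees (1 + count): deg[1]=1+1=2, deg[2]=1+1=2, deg[3]=1+0=1, deg[4]=1+3=4, deg[5]=1+0=1, deg[6]=1+1=2, deg[7]=1+1=2, deg[8]=1+0=1, deg[9]=1+2=3, deg[10]=1+0=1, deg[11]=1+0=1, deg[12]=1+1=2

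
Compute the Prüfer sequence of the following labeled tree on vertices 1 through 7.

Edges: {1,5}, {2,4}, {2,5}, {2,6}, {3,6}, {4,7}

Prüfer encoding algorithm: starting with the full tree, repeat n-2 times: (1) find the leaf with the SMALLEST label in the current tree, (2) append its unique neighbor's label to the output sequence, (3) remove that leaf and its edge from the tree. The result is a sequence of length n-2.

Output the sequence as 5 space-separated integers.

Step 1: leaves = {1,3,7}. Remove smallest leaf 1, emit neighbor 5.
Step 2: leaves = {3,5,7}. Remove smallest leaf 3, emit neighbor 6.
Step 3: leaves = {5,6,7}. Remove smallest leaf 5, emit neighbor 2.
Step 4: leaves = {6,7}. Remove smallest leaf 6, emit neighbor 2.
Step 5: leaves = {2,7}. Remove smallest leaf 2, emit neighbor 4.
Done: 2 vertices remain (4, 7). Sequence = [5 6 2 2 4]

Answer: 5 6 2 2 4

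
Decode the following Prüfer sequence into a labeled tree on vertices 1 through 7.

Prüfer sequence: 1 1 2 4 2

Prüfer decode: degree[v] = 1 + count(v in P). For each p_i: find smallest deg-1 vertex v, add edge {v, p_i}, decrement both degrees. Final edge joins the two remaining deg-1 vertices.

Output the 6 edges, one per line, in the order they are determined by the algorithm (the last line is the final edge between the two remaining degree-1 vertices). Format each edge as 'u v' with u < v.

Answer: 1 3
1 5
1 2
4 6
2 4
2 7

Derivation:
Initial degrees: {1:3, 2:3, 3:1, 4:2, 5:1, 6:1, 7:1}
Step 1: smallest deg-1 vertex = 3, p_1 = 1. Add edge {1,3}. Now deg[3]=0, deg[1]=2.
Step 2: smallest deg-1 vertex = 5, p_2 = 1. Add edge {1,5}. Now deg[5]=0, deg[1]=1.
Step 3: smallest deg-1 vertex = 1, p_3 = 2. Add edge {1,2}. Now deg[1]=0, deg[2]=2.
Step 4: smallest deg-1 vertex = 6, p_4 = 4. Add edge {4,6}. Now deg[6]=0, deg[4]=1.
Step 5: smallest deg-1 vertex = 4, p_5 = 2. Add edge {2,4}. Now deg[4]=0, deg[2]=1.
Final: two remaining deg-1 vertices are 2, 7. Add edge {2,7}.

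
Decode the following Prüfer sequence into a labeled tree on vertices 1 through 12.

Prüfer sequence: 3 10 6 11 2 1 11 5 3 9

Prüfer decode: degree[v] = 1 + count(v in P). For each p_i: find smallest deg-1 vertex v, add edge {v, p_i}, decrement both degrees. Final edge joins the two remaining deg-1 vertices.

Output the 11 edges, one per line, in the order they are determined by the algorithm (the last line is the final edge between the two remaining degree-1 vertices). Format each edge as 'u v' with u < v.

Initial degrees: {1:2, 2:2, 3:3, 4:1, 5:2, 6:2, 7:1, 8:1, 9:2, 10:2, 11:3, 12:1}
Step 1: smallest deg-1 vertex = 4, p_1 = 3. Add edge {3,4}. Now deg[4]=0, deg[3]=2.
Step 2: smallest deg-1 vertex = 7, p_2 = 10. Add edge {7,10}. Now deg[7]=0, deg[10]=1.
Step 3: smallest deg-1 vertex = 8, p_3 = 6. Add edge {6,8}. Now deg[8]=0, deg[6]=1.
Step 4: smallest deg-1 vertex = 6, p_4 = 11. Add edge {6,11}. Now deg[6]=0, deg[11]=2.
Step 5: smallest deg-1 vertex = 10, p_5 = 2. Add edge {2,10}. Now deg[10]=0, deg[2]=1.
Step 6: smallest deg-1 vertex = 2, p_6 = 1. Add edge {1,2}. Now deg[2]=0, deg[1]=1.
Step 7: smallest deg-1 vertex = 1, p_7 = 11. Add edge {1,11}. Now deg[1]=0, deg[11]=1.
Step 8: smallest deg-1 vertex = 11, p_8 = 5. Add edge {5,11}. Now deg[11]=0, deg[5]=1.
Step 9: smallest deg-1 vertex = 5, p_9 = 3. Add edge {3,5}. Now deg[5]=0, deg[3]=1.
Step 10: smallest deg-1 vertex = 3, p_10 = 9. Add edge {3,9}. Now deg[3]=0, deg[9]=1.
Final: two remaining deg-1 vertices are 9, 12. Add edge {9,12}.

Answer: 3 4
7 10
6 8
6 11
2 10
1 2
1 11
5 11
3 5
3 9
9 12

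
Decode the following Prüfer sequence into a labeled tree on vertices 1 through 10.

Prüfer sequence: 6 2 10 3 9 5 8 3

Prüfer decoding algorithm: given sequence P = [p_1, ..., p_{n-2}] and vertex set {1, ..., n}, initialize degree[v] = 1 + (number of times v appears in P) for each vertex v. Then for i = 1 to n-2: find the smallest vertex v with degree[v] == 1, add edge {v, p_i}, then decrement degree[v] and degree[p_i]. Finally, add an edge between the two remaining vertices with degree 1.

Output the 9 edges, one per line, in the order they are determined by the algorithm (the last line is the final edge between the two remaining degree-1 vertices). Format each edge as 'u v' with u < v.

Initial degrees: {1:1, 2:2, 3:3, 4:1, 5:2, 6:2, 7:1, 8:2, 9:2, 10:2}
Step 1: smallest deg-1 vertex = 1, p_1 = 6. Add edge {1,6}. Now deg[1]=0, deg[6]=1.
Step 2: smallest deg-1 vertex = 4, p_2 = 2. Add edge {2,4}. Now deg[4]=0, deg[2]=1.
Step 3: smallest deg-1 vertex = 2, p_3 = 10. Add edge {2,10}. Now deg[2]=0, deg[10]=1.
Step 4: smallest deg-1 vertex = 6, p_4 = 3. Add edge {3,6}. Now deg[6]=0, deg[3]=2.
Step 5: smallest deg-1 vertex = 7, p_5 = 9. Add edge {7,9}. Now deg[7]=0, deg[9]=1.
Step 6: smallest deg-1 vertex = 9, p_6 = 5. Add edge {5,9}. Now deg[9]=0, deg[5]=1.
Step 7: smallest deg-1 vertex = 5, p_7 = 8. Add edge {5,8}. Now deg[5]=0, deg[8]=1.
Step 8: smallest deg-1 vertex = 8, p_8 = 3. Add edge {3,8}. Now deg[8]=0, deg[3]=1.
Final: two remaining deg-1 vertices are 3, 10. Add edge {3,10}.

Answer: 1 6
2 4
2 10
3 6
7 9
5 9
5 8
3 8
3 10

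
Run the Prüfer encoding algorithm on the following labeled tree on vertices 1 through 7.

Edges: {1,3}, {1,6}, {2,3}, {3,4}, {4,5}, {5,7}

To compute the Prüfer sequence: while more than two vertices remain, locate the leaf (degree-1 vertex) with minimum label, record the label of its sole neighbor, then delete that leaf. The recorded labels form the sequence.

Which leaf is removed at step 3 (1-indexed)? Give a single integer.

Answer: 1

Derivation:
Step 1: current leaves = {2,6,7}. Remove leaf 2 (neighbor: 3).
Step 2: current leaves = {6,7}. Remove leaf 6 (neighbor: 1).
Step 3: current leaves = {1,7}. Remove leaf 1 (neighbor: 3).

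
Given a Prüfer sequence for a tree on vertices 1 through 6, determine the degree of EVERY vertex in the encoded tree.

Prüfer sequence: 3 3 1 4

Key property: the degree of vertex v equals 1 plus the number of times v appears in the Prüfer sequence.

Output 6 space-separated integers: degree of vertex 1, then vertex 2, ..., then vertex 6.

p_1 = 3: count[3] becomes 1
p_2 = 3: count[3] becomes 2
p_3 = 1: count[1] becomes 1
p_4 = 4: count[4] becomes 1
Degrees (1 + count): deg[1]=1+1=2, deg[2]=1+0=1, deg[3]=1+2=3, deg[4]=1+1=2, deg[5]=1+0=1, deg[6]=1+0=1

Answer: 2 1 3 2 1 1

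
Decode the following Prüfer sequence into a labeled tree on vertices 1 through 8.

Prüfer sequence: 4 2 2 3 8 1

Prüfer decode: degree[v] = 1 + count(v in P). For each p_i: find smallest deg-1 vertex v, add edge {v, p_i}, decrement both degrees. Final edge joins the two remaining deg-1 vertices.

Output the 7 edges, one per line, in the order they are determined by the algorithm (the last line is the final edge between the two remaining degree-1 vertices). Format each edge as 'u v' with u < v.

Answer: 4 5
2 4
2 6
2 3
3 8
1 7
1 8

Derivation:
Initial degrees: {1:2, 2:3, 3:2, 4:2, 5:1, 6:1, 7:1, 8:2}
Step 1: smallest deg-1 vertex = 5, p_1 = 4. Add edge {4,5}. Now deg[5]=0, deg[4]=1.
Step 2: smallest deg-1 vertex = 4, p_2 = 2. Add edge {2,4}. Now deg[4]=0, deg[2]=2.
Step 3: smallest deg-1 vertex = 6, p_3 = 2. Add edge {2,6}. Now deg[6]=0, deg[2]=1.
Step 4: smallest deg-1 vertex = 2, p_4 = 3. Add edge {2,3}. Now deg[2]=0, deg[3]=1.
Step 5: smallest deg-1 vertex = 3, p_5 = 8. Add edge {3,8}. Now deg[3]=0, deg[8]=1.
Step 6: smallest deg-1 vertex = 7, p_6 = 1. Add edge {1,7}. Now deg[7]=0, deg[1]=1.
Final: two remaining deg-1 vertices are 1, 8. Add edge {1,8}.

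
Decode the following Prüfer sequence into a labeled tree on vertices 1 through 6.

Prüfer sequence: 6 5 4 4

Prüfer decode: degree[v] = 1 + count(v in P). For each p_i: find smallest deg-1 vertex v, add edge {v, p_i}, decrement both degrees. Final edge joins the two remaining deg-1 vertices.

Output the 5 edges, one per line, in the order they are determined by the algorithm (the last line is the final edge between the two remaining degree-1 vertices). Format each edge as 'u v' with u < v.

Answer: 1 6
2 5
3 4
4 5
4 6

Derivation:
Initial degrees: {1:1, 2:1, 3:1, 4:3, 5:2, 6:2}
Step 1: smallest deg-1 vertex = 1, p_1 = 6. Add edge {1,6}. Now deg[1]=0, deg[6]=1.
Step 2: smallest deg-1 vertex = 2, p_2 = 5. Add edge {2,5}. Now deg[2]=0, deg[5]=1.
Step 3: smallest deg-1 vertex = 3, p_3 = 4. Add edge {3,4}. Now deg[3]=0, deg[4]=2.
Step 4: smallest deg-1 vertex = 5, p_4 = 4. Add edge {4,5}. Now deg[5]=0, deg[4]=1.
Final: two remaining deg-1 vertices are 4, 6. Add edge {4,6}.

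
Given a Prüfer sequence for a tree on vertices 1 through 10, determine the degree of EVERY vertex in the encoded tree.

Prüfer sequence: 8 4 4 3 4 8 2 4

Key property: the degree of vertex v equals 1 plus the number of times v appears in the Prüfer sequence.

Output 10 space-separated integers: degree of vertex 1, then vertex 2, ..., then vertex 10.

p_1 = 8: count[8] becomes 1
p_2 = 4: count[4] becomes 1
p_3 = 4: count[4] becomes 2
p_4 = 3: count[3] becomes 1
p_5 = 4: count[4] becomes 3
p_6 = 8: count[8] becomes 2
p_7 = 2: count[2] becomes 1
p_8 = 4: count[4] becomes 4
Degrees (1 + count): deg[1]=1+0=1, deg[2]=1+1=2, deg[3]=1+1=2, deg[4]=1+4=5, deg[5]=1+0=1, deg[6]=1+0=1, deg[7]=1+0=1, deg[8]=1+2=3, deg[9]=1+0=1, deg[10]=1+0=1

Answer: 1 2 2 5 1 1 1 3 1 1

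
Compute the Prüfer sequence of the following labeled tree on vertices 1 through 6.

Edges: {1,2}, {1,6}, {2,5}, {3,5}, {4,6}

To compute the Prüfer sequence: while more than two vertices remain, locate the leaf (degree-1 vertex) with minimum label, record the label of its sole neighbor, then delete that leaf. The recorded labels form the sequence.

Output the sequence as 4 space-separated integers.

Step 1: leaves = {3,4}. Remove smallest leaf 3, emit neighbor 5.
Step 2: leaves = {4,5}. Remove smallest leaf 4, emit neighbor 6.
Step 3: leaves = {5,6}. Remove smallest leaf 5, emit neighbor 2.
Step 4: leaves = {2,6}. Remove smallest leaf 2, emit neighbor 1.
Done: 2 vertices remain (1, 6). Sequence = [5 6 2 1]

Answer: 5 6 2 1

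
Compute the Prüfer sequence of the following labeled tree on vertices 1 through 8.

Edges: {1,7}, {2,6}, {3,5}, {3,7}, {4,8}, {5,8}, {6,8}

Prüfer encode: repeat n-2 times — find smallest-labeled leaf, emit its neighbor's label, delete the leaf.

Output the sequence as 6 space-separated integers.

Step 1: leaves = {1,2,4}. Remove smallest leaf 1, emit neighbor 7.
Step 2: leaves = {2,4,7}. Remove smallest leaf 2, emit neighbor 6.
Step 3: leaves = {4,6,7}. Remove smallest leaf 4, emit neighbor 8.
Step 4: leaves = {6,7}. Remove smallest leaf 6, emit neighbor 8.
Step 5: leaves = {7,8}. Remove smallest leaf 7, emit neighbor 3.
Step 6: leaves = {3,8}. Remove smallest leaf 3, emit neighbor 5.
Done: 2 vertices remain (5, 8). Sequence = [7 6 8 8 3 5]

Answer: 7 6 8 8 3 5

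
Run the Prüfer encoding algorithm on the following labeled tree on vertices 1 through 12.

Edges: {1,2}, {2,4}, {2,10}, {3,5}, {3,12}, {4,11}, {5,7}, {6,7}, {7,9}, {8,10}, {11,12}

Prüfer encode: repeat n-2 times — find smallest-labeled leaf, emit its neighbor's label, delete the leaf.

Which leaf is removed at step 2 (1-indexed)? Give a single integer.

Answer: 6

Derivation:
Step 1: current leaves = {1,6,8,9}. Remove leaf 1 (neighbor: 2).
Step 2: current leaves = {6,8,9}. Remove leaf 6 (neighbor: 7).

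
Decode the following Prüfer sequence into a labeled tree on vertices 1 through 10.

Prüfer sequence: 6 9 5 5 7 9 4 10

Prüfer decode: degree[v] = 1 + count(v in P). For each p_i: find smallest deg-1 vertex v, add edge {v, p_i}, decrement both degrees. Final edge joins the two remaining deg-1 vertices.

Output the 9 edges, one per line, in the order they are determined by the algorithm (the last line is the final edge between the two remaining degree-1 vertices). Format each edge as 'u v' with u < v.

Answer: 1 6
2 9
3 5
5 6
5 7
7 9
4 8
4 10
9 10

Derivation:
Initial degrees: {1:1, 2:1, 3:1, 4:2, 5:3, 6:2, 7:2, 8:1, 9:3, 10:2}
Step 1: smallest deg-1 vertex = 1, p_1 = 6. Add edge {1,6}. Now deg[1]=0, deg[6]=1.
Step 2: smallest deg-1 vertex = 2, p_2 = 9. Add edge {2,9}. Now deg[2]=0, deg[9]=2.
Step 3: smallest deg-1 vertex = 3, p_3 = 5. Add edge {3,5}. Now deg[3]=0, deg[5]=2.
Step 4: smallest deg-1 vertex = 6, p_4 = 5. Add edge {5,6}. Now deg[6]=0, deg[5]=1.
Step 5: smallest deg-1 vertex = 5, p_5 = 7. Add edge {5,7}. Now deg[5]=0, deg[7]=1.
Step 6: smallest deg-1 vertex = 7, p_6 = 9. Add edge {7,9}. Now deg[7]=0, deg[9]=1.
Step 7: smallest deg-1 vertex = 8, p_7 = 4. Add edge {4,8}. Now deg[8]=0, deg[4]=1.
Step 8: smallest deg-1 vertex = 4, p_8 = 10. Add edge {4,10}. Now deg[4]=0, deg[10]=1.
Final: two remaining deg-1 vertices are 9, 10. Add edge {9,10}.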